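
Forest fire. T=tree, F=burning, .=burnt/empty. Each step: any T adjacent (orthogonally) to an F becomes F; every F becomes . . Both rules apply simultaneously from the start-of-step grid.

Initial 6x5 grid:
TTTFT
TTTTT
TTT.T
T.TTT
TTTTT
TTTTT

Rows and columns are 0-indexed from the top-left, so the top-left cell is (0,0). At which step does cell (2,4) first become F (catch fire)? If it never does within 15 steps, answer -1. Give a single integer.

Step 1: cell (2,4)='T' (+3 fires, +1 burnt)
Step 2: cell (2,4)='T' (+3 fires, +3 burnt)
Step 3: cell (2,4)='F' (+4 fires, +3 burnt)
  -> target ignites at step 3
Step 4: cell (2,4)='.' (+4 fires, +4 burnt)
Step 5: cell (2,4)='.' (+4 fires, +4 burnt)
Step 6: cell (2,4)='.' (+5 fires, +4 burnt)
Step 7: cell (2,4)='.' (+3 fires, +5 burnt)
Step 8: cell (2,4)='.' (+1 fires, +3 burnt)
Step 9: cell (2,4)='.' (+0 fires, +1 burnt)
  fire out at step 9

3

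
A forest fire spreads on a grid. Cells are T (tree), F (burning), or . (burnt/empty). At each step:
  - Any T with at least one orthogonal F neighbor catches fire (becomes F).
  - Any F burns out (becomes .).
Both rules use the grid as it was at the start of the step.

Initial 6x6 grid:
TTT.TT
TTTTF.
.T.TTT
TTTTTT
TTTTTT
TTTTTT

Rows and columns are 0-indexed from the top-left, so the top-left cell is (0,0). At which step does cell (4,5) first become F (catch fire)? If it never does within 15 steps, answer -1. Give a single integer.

Step 1: cell (4,5)='T' (+3 fires, +1 burnt)
Step 2: cell (4,5)='T' (+5 fires, +3 burnt)
Step 3: cell (4,5)='T' (+5 fires, +5 burnt)
Step 4: cell (4,5)='F' (+7 fires, +5 burnt)
  -> target ignites at step 4
Step 5: cell (4,5)='.' (+5 fires, +7 burnt)
Step 6: cell (4,5)='.' (+3 fires, +5 burnt)
Step 7: cell (4,5)='.' (+2 fires, +3 burnt)
Step 8: cell (4,5)='.' (+1 fires, +2 burnt)
Step 9: cell (4,5)='.' (+0 fires, +1 burnt)
  fire out at step 9

4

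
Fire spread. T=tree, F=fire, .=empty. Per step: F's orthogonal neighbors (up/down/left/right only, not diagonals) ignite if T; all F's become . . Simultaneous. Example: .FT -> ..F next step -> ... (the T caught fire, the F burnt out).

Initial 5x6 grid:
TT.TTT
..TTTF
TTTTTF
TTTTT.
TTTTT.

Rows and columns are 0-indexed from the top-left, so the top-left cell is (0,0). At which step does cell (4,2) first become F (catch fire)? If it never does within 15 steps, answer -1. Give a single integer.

Step 1: cell (4,2)='T' (+3 fires, +2 burnt)
Step 2: cell (4,2)='T' (+4 fires, +3 burnt)
Step 3: cell (4,2)='T' (+5 fires, +4 burnt)
Step 4: cell (4,2)='T' (+3 fires, +5 burnt)
Step 5: cell (4,2)='F' (+3 fires, +3 burnt)
  -> target ignites at step 5
Step 6: cell (4,2)='.' (+2 fires, +3 burnt)
Step 7: cell (4,2)='.' (+1 fires, +2 burnt)
Step 8: cell (4,2)='.' (+0 fires, +1 burnt)
  fire out at step 8

5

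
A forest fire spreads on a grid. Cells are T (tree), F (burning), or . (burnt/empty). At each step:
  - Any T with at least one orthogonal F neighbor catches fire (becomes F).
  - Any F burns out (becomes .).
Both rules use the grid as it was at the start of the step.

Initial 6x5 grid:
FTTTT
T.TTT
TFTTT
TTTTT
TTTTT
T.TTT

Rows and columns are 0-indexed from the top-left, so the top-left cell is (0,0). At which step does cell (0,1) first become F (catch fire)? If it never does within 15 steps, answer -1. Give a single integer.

Step 1: cell (0,1)='F' (+5 fires, +2 burnt)
  -> target ignites at step 1
Step 2: cell (0,1)='.' (+6 fires, +5 burnt)
Step 3: cell (0,1)='.' (+6 fires, +6 burnt)
Step 4: cell (0,1)='.' (+6 fires, +6 burnt)
Step 5: cell (0,1)='.' (+2 fires, +6 burnt)
Step 6: cell (0,1)='.' (+1 fires, +2 burnt)
Step 7: cell (0,1)='.' (+0 fires, +1 burnt)
  fire out at step 7

1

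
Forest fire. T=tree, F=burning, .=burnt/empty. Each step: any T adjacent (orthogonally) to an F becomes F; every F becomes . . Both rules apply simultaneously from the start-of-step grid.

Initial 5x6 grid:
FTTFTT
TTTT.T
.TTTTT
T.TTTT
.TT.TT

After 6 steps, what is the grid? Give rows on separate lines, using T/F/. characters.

Step 1: 5 trees catch fire, 2 burn out
  .FF.FT
  FTTF.T
  .TTTTT
  T.TTTT
  .TT.TT
Step 2: 4 trees catch fire, 5 burn out
  .....F
  .FF..T
  .TTFTT
  T.TTTT
  .TT.TT
Step 3: 5 trees catch fire, 4 burn out
  ......
  .....F
  .FF.FT
  T.TFTT
  .TT.TT
Step 4: 3 trees catch fire, 5 burn out
  ......
  ......
  .....F
  T.F.FT
  .TT.TT
Step 5: 3 trees catch fire, 3 burn out
  ......
  ......
  ......
  T....F
  .TF.FT
Step 6: 2 trees catch fire, 3 burn out
  ......
  ......
  ......
  T.....
  .F...F

......
......
......
T.....
.F...F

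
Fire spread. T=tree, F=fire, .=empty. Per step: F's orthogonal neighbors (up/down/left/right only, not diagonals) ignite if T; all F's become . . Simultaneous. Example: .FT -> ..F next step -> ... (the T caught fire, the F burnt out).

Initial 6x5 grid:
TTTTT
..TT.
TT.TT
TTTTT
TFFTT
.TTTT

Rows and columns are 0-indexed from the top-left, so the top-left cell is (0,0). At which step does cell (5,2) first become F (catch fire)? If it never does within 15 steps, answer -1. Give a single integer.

Step 1: cell (5,2)='F' (+6 fires, +2 burnt)
  -> target ignites at step 1
Step 2: cell (5,2)='.' (+5 fires, +6 burnt)
Step 3: cell (5,2)='.' (+4 fires, +5 burnt)
Step 4: cell (5,2)='.' (+2 fires, +4 burnt)
Step 5: cell (5,2)='.' (+2 fires, +2 burnt)
Step 6: cell (5,2)='.' (+2 fires, +2 burnt)
Step 7: cell (5,2)='.' (+1 fires, +2 burnt)
Step 8: cell (5,2)='.' (+1 fires, +1 burnt)
Step 9: cell (5,2)='.' (+0 fires, +1 burnt)
  fire out at step 9

1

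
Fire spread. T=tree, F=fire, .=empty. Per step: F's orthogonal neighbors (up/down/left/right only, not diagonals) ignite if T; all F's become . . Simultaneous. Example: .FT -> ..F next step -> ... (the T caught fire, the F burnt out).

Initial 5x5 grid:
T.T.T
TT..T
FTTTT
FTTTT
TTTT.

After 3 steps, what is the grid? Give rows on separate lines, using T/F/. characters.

Step 1: 4 trees catch fire, 2 burn out
  T.T.T
  FT..T
  .FTTT
  .FTTT
  FTTT.
Step 2: 5 trees catch fire, 4 burn out
  F.T.T
  .F..T
  ..FTT
  ..FTT
  .FTT.
Step 3: 3 trees catch fire, 5 burn out
  ..T.T
  ....T
  ...FT
  ...FT
  ..FT.

..T.T
....T
...FT
...FT
..FT.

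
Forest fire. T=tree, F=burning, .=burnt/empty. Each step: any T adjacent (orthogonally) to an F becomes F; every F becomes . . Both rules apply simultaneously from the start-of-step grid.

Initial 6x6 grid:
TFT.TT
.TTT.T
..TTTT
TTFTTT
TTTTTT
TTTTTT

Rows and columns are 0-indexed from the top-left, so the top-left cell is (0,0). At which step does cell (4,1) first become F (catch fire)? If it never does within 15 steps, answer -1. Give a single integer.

Step 1: cell (4,1)='T' (+7 fires, +2 burnt)
Step 2: cell (4,1)='F' (+7 fires, +7 burnt)
  -> target ignites at step 2
Step 3: cell (4,1)='.' (+7 fires, +7 burnt)
Step 4: cell (4,1)='.' (+4 fires, +7 burnt)
Step 5: cell (4,1)='.' (+2 fires, +4 burnt)
Step 6: cell (4,1)='.' (+1 fires, +2 burnt)
Step 7: cell (4,1)='.' (+1 fires, +1 burnt)
Step 8: cell (4,1)='.' (+0 fires, +1 burnt)
  fire out at step 8

2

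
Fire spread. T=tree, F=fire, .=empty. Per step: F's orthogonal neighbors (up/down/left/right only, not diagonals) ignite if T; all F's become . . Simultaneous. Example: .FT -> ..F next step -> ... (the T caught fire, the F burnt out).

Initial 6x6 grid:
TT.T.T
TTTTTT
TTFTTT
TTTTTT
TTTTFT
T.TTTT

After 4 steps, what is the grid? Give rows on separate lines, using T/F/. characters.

Step 1: 8 trees catch fire, 2 burn out
  TT.T.T
  TTFTTT
  TF.FTT
  TTFTFT
  TTTF.F
  T.TTFT
Step 2: 10 trees catch fire, 8 burn out
  TT.T.T
  TF.FTT
  F...FT
  TF.F.F
  TTF...
  T.TF.F
Step 3: 8 trees catch fire, 10 burn out
  TF.F.T
  F...FT
  .....F
  F.....
  TF....
  T.F...
Step 4: 3 trees catch fire, 8 burn out
  F....T
  .....F
  ......
  ......
  F.....
  T.....

F....T
.....F
......
......
F.....
T.....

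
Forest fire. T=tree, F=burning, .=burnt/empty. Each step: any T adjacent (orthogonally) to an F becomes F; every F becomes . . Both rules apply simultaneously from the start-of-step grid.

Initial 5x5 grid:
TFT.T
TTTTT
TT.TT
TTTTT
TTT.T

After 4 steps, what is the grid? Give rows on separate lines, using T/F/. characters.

Step 1: 3 trees catch fire, 1 burn out
  F.F.T
  TFTTT
  TT.TT
  TTTTT
  TTT.T
Step 2: 3 trees catch fire, 3 burn out
  ....T
  F.FTT
  TF.TT
  TTTTT
  TTT.T
Step 3: 3 trees catch fire, 3 burn out
  ....T
  ...FT
  F..TT
  TFTTT
  TTT.T
Step 4: 5 trees catch fire, 3 burn out
  ....T
  ....F
  ...FT
  F.FTT
  TFT.T

....T
....F
...FT
F.FTT
TFT.T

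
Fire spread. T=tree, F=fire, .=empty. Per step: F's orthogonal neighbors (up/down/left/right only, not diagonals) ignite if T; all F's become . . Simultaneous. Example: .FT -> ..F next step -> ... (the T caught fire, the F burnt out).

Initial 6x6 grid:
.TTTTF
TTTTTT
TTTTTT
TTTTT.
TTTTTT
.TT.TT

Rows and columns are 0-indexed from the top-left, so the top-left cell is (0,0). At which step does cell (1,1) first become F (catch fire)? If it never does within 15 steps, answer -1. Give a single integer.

Step 1: cell (1,1)='T' (+2 fires, +1 burnt)
Step 2: cell (1,1)='T' (+3 fires, +2 burnt)
Step 3: cell (1,1)='T' (+3 fires, +3 burnt)
Step 4: cell (1,1)='T' (+4 fires, +3 burnt)
Step 5: cell (1,1)='F' (+4 fires, +4 burnt)
  -> target ignites at step 5
Step 6: cell (1,1)='.' (+6 fires, +4 burnt)
Step 7: cell (1,1)='.' (+4 fires, +6 burnt)
Step 8: cell (1,1)='.' (+3 fires, +4 burnt)
Step 9: cell (1,1)='.' (+2 fires, +3 burnt)
Step 10: cell (1,1)='.' (+0 fires, +2 burnt)
  fire out at step 10

5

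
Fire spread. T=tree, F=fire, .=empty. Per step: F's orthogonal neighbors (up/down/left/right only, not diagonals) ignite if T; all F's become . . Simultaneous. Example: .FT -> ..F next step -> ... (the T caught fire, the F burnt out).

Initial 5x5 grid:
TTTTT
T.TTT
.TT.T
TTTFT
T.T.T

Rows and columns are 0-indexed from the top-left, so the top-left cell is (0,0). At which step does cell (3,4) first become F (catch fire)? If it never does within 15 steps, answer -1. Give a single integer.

Step 1: cell (3,4)='F' (+2 fires, +1 burnt)
  -> target ignites at step 1
Step 2: cell (3,4)='.' (+5 fires, +2 burnt)
Step 3: cell (3,4)='.' (+4 fires, +5 burnt)
Step 4: cell (3,4)='.' (+4 fires, +4 burnt)
Step 5: cell (3,4)='.' (+2 fires, +4 burnt)
Step 6: cell (3,4)='.' (+1 fires, +2 burnt)
Step 7: cell (3,4)='.' (+1 fires, +1 burnt)
Step 8: cell (3,4)='.' (+0 fires, +1 burnt)
  fire out at step 8

1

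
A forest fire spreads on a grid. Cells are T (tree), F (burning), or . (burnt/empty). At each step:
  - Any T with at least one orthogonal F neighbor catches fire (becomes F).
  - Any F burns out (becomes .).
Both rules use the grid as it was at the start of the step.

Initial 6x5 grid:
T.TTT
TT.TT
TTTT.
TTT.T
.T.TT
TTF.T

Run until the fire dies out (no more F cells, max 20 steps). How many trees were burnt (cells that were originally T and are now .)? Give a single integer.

Step 1: +1 fires, +1 burnt (F count now 1)
Step 2: +2 fires, +1 burnt (F count now 2)
Step 3: +1 fires, +2 burnt (F count now 1)
Step 4: +3 fires, +1 burnt (F count now 3)
Step 5: +3 fires, +3 burnt (F count now 3)
Step 6: +2 fires, +3 burnt (F count now 2)
Step 7: +2 fires, +2 burnt (F count now 2)
Step 8: +2 fires, +2 burnt (F count now 2)
Step 9: +2 fires, +2 burnt (F count now 2)
Step 10: +0 fires, +2 burnt (F count now 0)
Fire out after step 10
Initially T: 22, now '.': 26
Total burnt (originally-T cells now '.'): 18

Answer: 18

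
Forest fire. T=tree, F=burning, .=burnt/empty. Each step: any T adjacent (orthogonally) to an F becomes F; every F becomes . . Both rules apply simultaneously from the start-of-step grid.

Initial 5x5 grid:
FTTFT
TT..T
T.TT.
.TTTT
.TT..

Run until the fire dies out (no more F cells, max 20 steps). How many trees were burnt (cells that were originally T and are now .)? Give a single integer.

Answer: 7

Derivation:
Step 1: +4 fires, +2 burnt (F count now 4)
Step 2: +3 fires, +4 burnt (F count now 3)
Step 3: +0 fires, +3 burnt (F count now 0)
Fire out after step 3
Initially T: 15, now '.': 17
Total burnt (originally-T cells now '.'): 7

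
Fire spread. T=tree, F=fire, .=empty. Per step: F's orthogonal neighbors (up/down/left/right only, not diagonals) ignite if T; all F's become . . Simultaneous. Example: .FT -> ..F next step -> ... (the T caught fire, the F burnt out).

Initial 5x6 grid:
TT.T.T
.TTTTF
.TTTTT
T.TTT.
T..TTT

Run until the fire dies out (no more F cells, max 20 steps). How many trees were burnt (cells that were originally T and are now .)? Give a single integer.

Step 1: +3 fires, +1 burnt (F count now 3)
Step 2: +2 fires, +3 burnt (F count now 2)
Step 3: +4 fires, +2 burnt (F count now 4)
Step 4: +4 fires, +4 burnt (F count now 4)
Step 5: +5 fires, +4 burnt (F count now 5)
Step 6: +1 fires, +5 burnt (F count now 1)
Step 7: +0 fires, +1 burnt (F count now 0)
Fire out after step 7
Initially T: 21, now '.': 28
Total burnt (originally-T cells now '.'): 19

Answer: 19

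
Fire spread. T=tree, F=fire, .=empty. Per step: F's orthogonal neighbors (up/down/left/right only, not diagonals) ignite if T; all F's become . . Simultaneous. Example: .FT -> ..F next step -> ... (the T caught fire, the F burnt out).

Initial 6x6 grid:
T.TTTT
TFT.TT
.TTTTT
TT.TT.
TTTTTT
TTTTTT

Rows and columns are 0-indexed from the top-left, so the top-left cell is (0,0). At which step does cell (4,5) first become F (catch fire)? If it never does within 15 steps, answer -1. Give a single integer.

Step 1: cell (4,5)='T' (+3 fires, +1 burnt)
Step 2: cell (4,5)='T' (+4 fires, +3 burnt)
Step 3: cell (4,5)='T' (+4 fires, +4 burnt)
Step 4: cell (4,5)='T' (+6 fires, +4 burnt)
Step 5: cell (4,5)='T' (+7 fires, +6 burnt)
Step 6: cell (4,5)='T' (+3 fires, +7 burnt)
Step 7: cell (4,5)='F' (+2 fires, +3 burnt)
  -> target ignites at step 7
Step 8: cell (4,5)='.' (+1 fires, +2 burnt)
Step 9: cell (4,5)='.' (+0 fires, +1 burnt)
  fire out at step 9

7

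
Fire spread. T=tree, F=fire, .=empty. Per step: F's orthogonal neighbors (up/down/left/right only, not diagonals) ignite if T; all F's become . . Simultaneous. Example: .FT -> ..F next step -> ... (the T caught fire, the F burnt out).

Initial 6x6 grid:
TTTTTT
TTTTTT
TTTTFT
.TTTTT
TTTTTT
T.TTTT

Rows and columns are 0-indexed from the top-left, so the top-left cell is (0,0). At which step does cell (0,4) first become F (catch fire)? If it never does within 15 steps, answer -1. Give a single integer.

Step 1: cell (0,4)='T' (+4 fires, +1 burnt)
Step 2: cell (0,4)='F' (+7 fires, +4 burnt)
  -> target ignites at step 2
Step 3: cell (0,4)='.' (+8 fires, +7 burnt)
Step 4: cell (0,4)='.' (+7 fires, +8 burnt)
Step 5: cell (0,4)='.' (+4 fires, +7 burnt)
Step 6: cell (0,4)='.' (+2 fires, +4 burnt)
Step 7: cell (0,4)='.' (+1 fires, +2 burnt)
Step 8: cell (0,4)='.' (+0 fires, +1 burnt)
  fire out at step 8

2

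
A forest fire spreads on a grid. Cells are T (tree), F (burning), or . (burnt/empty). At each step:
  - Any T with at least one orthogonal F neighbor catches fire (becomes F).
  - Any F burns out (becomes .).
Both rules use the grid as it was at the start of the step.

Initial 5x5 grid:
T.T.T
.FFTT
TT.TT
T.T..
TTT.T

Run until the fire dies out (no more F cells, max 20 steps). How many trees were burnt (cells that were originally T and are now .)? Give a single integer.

Step 1: +3 fires, +2 burnt (F count now 3)
Step 2: +3 fires, +3 burnt (F count now 3)
Step 3: +3 fires, +3 burnt (F count now 3)
Step 4: +1 fires, +3 burnt (F count now 1)
Step 5: +1 fires, +1 burnt (F count now 1)
Step 6: +1 fires, +1 burnt (F count now 1)
Step 7: +1 fires, +1 burnt (F count now 1)
Step 8: +0 fires, +1 burnt (F count now 0)
Fire out after step 8
Initially T: 15, now '.': 23
Total burnt (originally-T cells now '.'): 13

Answer: 13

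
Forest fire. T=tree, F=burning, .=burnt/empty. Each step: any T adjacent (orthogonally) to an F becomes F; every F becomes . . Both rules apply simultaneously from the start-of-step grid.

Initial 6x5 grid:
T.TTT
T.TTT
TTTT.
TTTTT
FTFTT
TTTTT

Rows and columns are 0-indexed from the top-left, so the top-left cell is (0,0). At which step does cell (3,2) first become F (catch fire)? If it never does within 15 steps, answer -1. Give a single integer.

Step 1: cell (3,2)='F' (+6 fires, +2 burnt)
  -> target ignites at step 1
Step 2: cell (3,2)='.' (+7 fires, +6 burnt)
Step 3: cell (3,2)='.' (+6 fires, +7 burnt)
Step 4: cell (3,2)='.' (+3 fires, +6 burnt)
Step 5: cell (3,2)='.' (+2 fires, +3 burnt)
Step 6: cell (3,2)='.' (+1 fires, +2 burnt)
Step 7: cell (3,2)='.' (+0 fires, +1 burnt)
  fire out at step 7

1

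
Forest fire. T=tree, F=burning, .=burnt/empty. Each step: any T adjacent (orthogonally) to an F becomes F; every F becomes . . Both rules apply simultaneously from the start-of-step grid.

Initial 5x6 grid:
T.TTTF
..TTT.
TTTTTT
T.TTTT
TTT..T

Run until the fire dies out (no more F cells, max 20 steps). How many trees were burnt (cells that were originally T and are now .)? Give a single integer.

Answer: 21

Derivation:
Step 1: +1 fires, +1 burnt (F count now 1)
Step 2: +2 fires, +1 burnt (F count now 2)
Step 3: +3 fires, +2 burnt (F count now 3)
Step 4: +4 fires, +3 burnt (F count now 4)
Step 5: +3 fires, +4 burnt (F count now 3)
Step 6: +3 fires, +3 burnt (F count now 3)
Step 7: +2 fires, +3 burnt (F count now 2)
Step 8: +2 fires, +2 burnt (F count now 2)
Step 9: +1 fires, +2 burnt (F count now 1)
Step 10: +0 fires, +1 burnt (F count now 0)
Fire out after step 10
Initially T: 22, now '.': 29
Total burnt (originally-T cells now '.'): 21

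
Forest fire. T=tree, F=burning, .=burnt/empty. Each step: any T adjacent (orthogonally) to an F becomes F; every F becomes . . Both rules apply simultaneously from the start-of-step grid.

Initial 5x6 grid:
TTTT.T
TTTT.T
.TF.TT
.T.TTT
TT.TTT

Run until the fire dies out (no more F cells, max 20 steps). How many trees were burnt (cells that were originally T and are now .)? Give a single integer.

Answer: 12

Derivation:
Step 1: +2 fires, +1 burnt (F count now 2)
Step 2: +4 fires, +2 burnt (F count now 4)
Step 3: +4 fires, +4 burnt (F count now 4)
Step 4: +2 fires, +4 burnt (F count now 2)
Step 5: +0 fires, +2 burnt (F count now 0)
Fire out after step 5
Initially T: 22, now '.': 20
Total burnt (originally-T cells now '.'): 12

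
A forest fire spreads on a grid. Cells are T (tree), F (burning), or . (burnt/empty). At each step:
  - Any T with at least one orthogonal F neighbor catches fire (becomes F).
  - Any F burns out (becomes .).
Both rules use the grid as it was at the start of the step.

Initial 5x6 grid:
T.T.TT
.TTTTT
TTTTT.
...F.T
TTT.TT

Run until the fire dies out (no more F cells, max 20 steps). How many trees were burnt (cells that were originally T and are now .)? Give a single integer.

Answer: 13

Derivation:
Step 1: +1 fires, +1 burnt (F count now 1)
Step 2: +3 fires, +1 burnt (F count now 3)
Step 3: +3 fires, +3 burnt (F count now 3)
Step 4: +5 fires, +3 burnt (F count now 5)
Step 5: +1 fires, +5 burnt (F count now 1)
Step 6: +0 fires, +1 burnt (F count now 0)
Fire out after step 6
Initially T: 20, now '.': 23
Total burnt (originally-T cells now '.'): 13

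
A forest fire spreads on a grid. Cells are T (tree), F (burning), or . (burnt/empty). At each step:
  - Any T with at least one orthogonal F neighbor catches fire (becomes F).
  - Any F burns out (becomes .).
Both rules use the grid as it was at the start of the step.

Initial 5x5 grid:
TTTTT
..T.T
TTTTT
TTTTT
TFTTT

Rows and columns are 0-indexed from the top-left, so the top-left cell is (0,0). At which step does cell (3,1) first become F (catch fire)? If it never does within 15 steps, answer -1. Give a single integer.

Step 1: cell (3,1)='F' (+3 fires, +1 burnt)
  -> target ignites at step 1
Step 2: cell (3,1)='.' (+4 fires, +3 burnt)
Step 3: cell (3,1)='.' (+4 fires, +4 burnt)
Step 4: cell (3,1)='.' (+3 fires, +4 burnt)
Step 5: cell (3,1)='.' (+2 fires, +3 burnt)
Step 6: cell (3,1)='.' (+3 fires, +2 burnt)
Step 7: cell (3,1)='.' (+2 fires, +3 burnt)
Step 8: cell (3,1)='.' (+0 fires, +2 burnt)
  fire out at step 8

1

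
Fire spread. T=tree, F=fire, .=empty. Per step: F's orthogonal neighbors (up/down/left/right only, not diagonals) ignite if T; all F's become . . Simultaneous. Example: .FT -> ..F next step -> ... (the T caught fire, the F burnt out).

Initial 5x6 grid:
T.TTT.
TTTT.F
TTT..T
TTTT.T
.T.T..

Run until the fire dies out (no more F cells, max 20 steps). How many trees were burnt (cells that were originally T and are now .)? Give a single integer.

Step 1: +1 fires, +1 burnt (F count now 1)
Step 2: +1 fires, +1 burnt (F count now 1)
Step 3: +0 fires, +1 burnt (F count now 0)
Fire out after step 3
Initially T: 19, now '.': 13
Total burnt (originally-T cells now '.'): 2

Answer: 2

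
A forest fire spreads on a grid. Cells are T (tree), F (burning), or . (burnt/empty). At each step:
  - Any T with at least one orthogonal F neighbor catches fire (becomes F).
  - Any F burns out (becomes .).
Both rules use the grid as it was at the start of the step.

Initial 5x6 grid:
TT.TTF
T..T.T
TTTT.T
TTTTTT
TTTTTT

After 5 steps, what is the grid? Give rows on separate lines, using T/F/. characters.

Step 1: 2 trees catch fire, 1 burn out
  TT.TF.
  T..T.F
  TTTT.T
  TTTTTT
  TTTTTT
Step 2: 2 trees catch fire, 2 burn out
  TT.F..
  T..T..
  TTTT.F
  TTTTTT
  TTTTTT
Step 3: 2 trees catch fire, 2 burn out
  TT....
  T..F..
  TTTT..
  TTTTTF
  TTTTTT
Step 4: 3 trees catch fire, 2 burn out
  TT....
  T.....
  TTTF..
  TTTTF.
  TTTTTF
Step 5: 3 trees catch fire, 3 burn out
  TT....
  T.....
  TTF...
  TTTF..
  TTTTF.

TT....
T.....
TTF...
TTTF..
TTTTF.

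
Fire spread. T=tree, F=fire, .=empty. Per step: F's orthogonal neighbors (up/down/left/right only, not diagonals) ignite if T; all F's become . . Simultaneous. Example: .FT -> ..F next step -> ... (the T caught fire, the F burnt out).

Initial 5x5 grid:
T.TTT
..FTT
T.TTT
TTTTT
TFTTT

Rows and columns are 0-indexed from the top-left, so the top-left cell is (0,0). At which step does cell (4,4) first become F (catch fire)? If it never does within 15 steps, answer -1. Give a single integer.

Step 1: cell (4,4)='T' (+6 fires, +2 burnt)
Step 2: cell (4,4)='T' (+6 fires, +6 burnt)
Step 3: cell (4,4)='F' (+5 fires, +6 burnt)
  -> target ignites at step 3
Step 4: cell (4,4)='.' (+1 fires, +5 burnt)
Step 5: cell (4,4)='.' (+0 fires, +1 burnt)
  fire out at step 5

3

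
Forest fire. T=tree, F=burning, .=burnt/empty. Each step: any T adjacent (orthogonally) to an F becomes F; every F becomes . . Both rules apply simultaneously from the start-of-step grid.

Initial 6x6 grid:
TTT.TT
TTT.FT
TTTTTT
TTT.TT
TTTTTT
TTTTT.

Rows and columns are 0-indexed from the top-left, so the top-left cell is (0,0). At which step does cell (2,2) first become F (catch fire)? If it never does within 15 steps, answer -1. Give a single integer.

Step 1: cell (2,2)='T' (+3 fires, +1 burnt)
Step 2: cell (2,2)='T' (+4 fires, +3 burnt)
Step 3: cell (2,2)='F' (+3 fires, +4 burnt)
  -> target ignites at step 3
Step 4: cell (2,2)='.' (+6 fires, +3 burnt)
Step 5: cell (2,2)='.' (+6 fires, +6 burnt)
Step 6: cell (2,2)='.' (+5 fires, +6 burnt)
Step 7: cell (2,2)='.' (+3 fires, +5 burnt)
Step 8: cell (2,2)='.' (+1 fires, +3 burnt)
Step 9: cell (2,2)='.' (+0 fires, +1 burnt)
  fire out at step 9

3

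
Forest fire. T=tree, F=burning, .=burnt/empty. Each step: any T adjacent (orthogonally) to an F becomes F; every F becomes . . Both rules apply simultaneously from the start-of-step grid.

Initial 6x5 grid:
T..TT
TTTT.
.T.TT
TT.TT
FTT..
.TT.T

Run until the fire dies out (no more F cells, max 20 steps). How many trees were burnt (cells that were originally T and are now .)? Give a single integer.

Step 1: +2 fires, +1 burnt (F count now 2)
Step 2: +3 fires, +2 burnt (F count now 3)
Step 3: +2 fires, +3 burnt (F count now 2)
Step 4: +1 fires, +2 burnt (F count now 1)
Step 5: +2 fires, +1 burnt (F count now 2)
Step 6: +2 fires, +2 burnt (F count now 2)
Step 7: +2 fires, +2 burnt (F count now 2)
Step 8: +3 fires, +2 burnt (F count now 3)
Step 9: +1 fires, +3 burnt (F count now 1)
Step 10: +0 fires, +1 burnt (F count now 0)
Fire out after step 10
Initially T: 19, now '.': 29
Total burnt (originally-T cells now '.'): 18

Answer: 18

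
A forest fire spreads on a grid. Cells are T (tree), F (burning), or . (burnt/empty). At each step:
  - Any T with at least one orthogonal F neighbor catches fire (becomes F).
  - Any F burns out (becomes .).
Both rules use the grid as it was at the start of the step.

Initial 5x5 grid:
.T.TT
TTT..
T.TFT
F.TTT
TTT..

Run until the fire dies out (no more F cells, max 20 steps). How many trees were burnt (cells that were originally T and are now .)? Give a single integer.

Answer: 13

Derivation:
Step 1: +5 fires, +2 burnt (F count now 5)
Step 2: +5 fires, +5 burnt (F count now 5)
Step 3: +2 fires, +5 burnt (F count now 2)
Step 4: +1 fires, +2 burnt (F count now 1)
Step 5: +0 fires, +1 burnt (F count now 0)
Fire out after step 5
Initially T: 15, now '.': 23
Total burnt (originally-T cells now '.'): 13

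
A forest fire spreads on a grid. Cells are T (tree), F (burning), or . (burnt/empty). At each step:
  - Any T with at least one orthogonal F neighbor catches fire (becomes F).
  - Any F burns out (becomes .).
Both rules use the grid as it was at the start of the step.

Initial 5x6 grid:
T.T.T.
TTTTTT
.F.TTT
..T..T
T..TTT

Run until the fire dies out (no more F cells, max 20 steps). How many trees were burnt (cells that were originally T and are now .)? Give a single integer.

Step 1: +1 fires, +1 burnt (F count now 1)
Step 2: +2 fires, +1 burnt (F count now 2)
Step 3: +3 fires, +2 burnt (F count now 3)
Step 4: +2 fires, +3 burnt (F count now 2)
Step 5: +3 fires, +2 burnt (F count now 3)
Step 6: +1 fires, +3 burnt (F count now 1)
Step 7: +1 fires, +1 burnt (F count now 1)
Step 8: +1 fires, +1 burnt (F count now 1)
Step 9: +1 fires, +1 burnt (F count now 1)
Step 10: +1 fires, +1 burnt (F count now 1)
Step 11: +0 fires, +1 burnt (F count now 0)
Fire out after step 11
Initially T: 18, now '.': 28
Total burnt (originally-T cells now '.'): 16

Answer: 16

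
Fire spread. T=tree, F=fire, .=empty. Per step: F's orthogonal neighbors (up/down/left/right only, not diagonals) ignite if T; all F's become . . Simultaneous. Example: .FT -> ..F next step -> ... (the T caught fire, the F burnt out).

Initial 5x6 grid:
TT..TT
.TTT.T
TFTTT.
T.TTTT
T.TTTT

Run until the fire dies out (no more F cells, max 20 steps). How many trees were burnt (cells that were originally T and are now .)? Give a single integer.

Answer: 19

Derivation:
Step 1: +3 fires, +1 burnt (F count now 3)
Step 2: +5 fires, +3 burnt (F count now 5)
Step 3: +6 fires, +5 burnt (F count now 6)
Step 4: +2 fires, +6 burnt (F count now 2)
Step 5: +2 fires, +2 burnt (F count now 2)
Step 6: +1 fires, +2 burnt (F count now 1)
Step 7: +0 fires, +1 burnt (F count now 0)
Fire out after step 7
Initially T: 22, now '.': 27
Total burnt (originally-T cells now '.'): 19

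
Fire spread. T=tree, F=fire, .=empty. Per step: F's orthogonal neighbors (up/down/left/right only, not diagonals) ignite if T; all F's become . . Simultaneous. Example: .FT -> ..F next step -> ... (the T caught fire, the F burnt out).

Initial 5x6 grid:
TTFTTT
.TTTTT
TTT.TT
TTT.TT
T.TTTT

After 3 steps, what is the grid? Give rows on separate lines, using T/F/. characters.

Step 1: 3 trees catch fire, 1 burn out
  TF.FTT
  .TFTTT
  TTT.TT
  TTT.TT
  T.TTTT
Step 2: 5 trees catch fire, 3 burn out
  F...FT
  .F.FTT
  TTF.TT
  TTT.TT
  T.TTTT
Step 3: 4 trees catch fire, 5 burn out
  .....F
  ....FT
  TF..TT
  TTF.TT
  T.TTTT

.....F
....FT
TF..TT
TTF.TT
T.TTTT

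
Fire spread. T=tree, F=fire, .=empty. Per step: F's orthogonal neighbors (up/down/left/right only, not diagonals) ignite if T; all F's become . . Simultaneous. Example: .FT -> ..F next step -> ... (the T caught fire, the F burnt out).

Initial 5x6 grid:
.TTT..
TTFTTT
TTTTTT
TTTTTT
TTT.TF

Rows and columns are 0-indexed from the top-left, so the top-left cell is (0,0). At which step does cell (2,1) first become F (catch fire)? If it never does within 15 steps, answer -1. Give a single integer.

Step 1: cell (2,1)='T' (+6 fires, +2 burnt)
Step 2: cell (2,1)='F' (+9 fires, +6 burnt)
  -> target ignites at step 2
Step 3: cell (2,1)='.' (+6 fires, +9 burnt)
Step 4: cell (2,1)='.' (+2 fires, +6 burnt)
Step 5: cell (2,1)='.' (+1 fires, +2 burnt)
Step 6: cell (2,1)='.' (+0 fires, +1 burnt)
  fire out at step 6

2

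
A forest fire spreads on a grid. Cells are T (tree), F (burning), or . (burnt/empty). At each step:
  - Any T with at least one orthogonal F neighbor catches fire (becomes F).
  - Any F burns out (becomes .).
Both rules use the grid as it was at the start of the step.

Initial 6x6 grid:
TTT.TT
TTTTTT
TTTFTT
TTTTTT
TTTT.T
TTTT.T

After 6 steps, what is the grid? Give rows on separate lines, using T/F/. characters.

Step 1: 4 trees catch fire, 1 burn out
  TTT.TT
  TTTFTT
  TTF.FT
  TTTFTT
  TTTT.T
  TTTT.T
Step 2: 7 trees catch fire, 4 burn out
  TTT.TT
  TTF.FT
  TF...F
  TTF.FT
  TTTF.T
  TTTT.T
Step 3: 9 trees catch fire, 7 burn out
  TTF.FT
  TF...F
  F.....
  TF...F
  TTF..T
  TTTF.T
Step 4: 7 trees catch fire, 9 burn out
  TF...F
  F.....
  ......
  F.....
  TF...F
  TTF..T
Step 5: 4 trees catch fire, 7 burn out
  F.....
  ......
  ......
  ......
  F.....
  TF...F
Step 6: 1 trees catch fire, 4 burn out
  ......
  ......
  ......
  ......
  ......
  F.....

......
......
......
......
......
F.....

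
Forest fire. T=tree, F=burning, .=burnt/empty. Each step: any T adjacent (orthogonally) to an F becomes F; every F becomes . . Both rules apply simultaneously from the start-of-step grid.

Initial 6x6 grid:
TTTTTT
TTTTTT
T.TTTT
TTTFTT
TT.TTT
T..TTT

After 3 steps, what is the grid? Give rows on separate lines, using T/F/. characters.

Step 1: 4 trees catch fire, 1 burn out
  TTTTTT
  TTTTTT
  T.TFTT
  TTF.FT
  TT.FTT
  T..TTT
Step 2: 7 trees catch fire, 4 burn out
  TTTTTT
  TTTFTT
  T.F.FT
  TF...F
  TT..FT
  T..FTT
Step 3: 8 trees catch fire, 7 burn out
  TTTFTT
  TTF.FT
  T....F
  F.....
  TF...F
  T...FT

TTTFTT
TTF.FT
T....F
F.....
TF...F
T...FT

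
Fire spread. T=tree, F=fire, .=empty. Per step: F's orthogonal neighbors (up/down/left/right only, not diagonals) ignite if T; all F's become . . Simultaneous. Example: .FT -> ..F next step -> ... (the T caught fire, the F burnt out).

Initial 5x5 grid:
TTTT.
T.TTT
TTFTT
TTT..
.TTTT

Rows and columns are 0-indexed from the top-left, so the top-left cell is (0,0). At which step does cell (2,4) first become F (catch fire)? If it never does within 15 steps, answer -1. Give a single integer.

Step 1: cell (2,4)='T' (+4 fires, +1 burnt)
Step 2: cell (2,4)='F' (+6 fires, +4 burnt)
  -> target ignites at step 2
Step 3: cell (2,4)='.' (+7 fires, +6 burnt)
Step 4: cell (2,4)='.' (+2 fires, +7 burnt)
Step 5: cell (2,4)='.' (+0 fires, +2 burnt)
  fire out at step 5

2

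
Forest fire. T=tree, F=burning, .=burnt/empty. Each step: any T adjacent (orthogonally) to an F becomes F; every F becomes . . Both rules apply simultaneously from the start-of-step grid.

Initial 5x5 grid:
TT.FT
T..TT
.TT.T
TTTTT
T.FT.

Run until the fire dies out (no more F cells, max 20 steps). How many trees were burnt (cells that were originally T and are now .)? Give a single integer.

Step 1: +4 fires, +2 burnt (F count now 4)
Step 2: +4 fires, +4 burnt (F count now 4)
Step 3: +4 fires, +4 burnt (F count now 4)
Step 4: +1 fires, +4 burnt (F count now 1)
Step 5: +0 fires, +1 burnt (F count now 0)
Fire out after step 5
Initially T: 16, now '.': 22
Total burnt (originally-T cells now '.'): 13

Answer: 13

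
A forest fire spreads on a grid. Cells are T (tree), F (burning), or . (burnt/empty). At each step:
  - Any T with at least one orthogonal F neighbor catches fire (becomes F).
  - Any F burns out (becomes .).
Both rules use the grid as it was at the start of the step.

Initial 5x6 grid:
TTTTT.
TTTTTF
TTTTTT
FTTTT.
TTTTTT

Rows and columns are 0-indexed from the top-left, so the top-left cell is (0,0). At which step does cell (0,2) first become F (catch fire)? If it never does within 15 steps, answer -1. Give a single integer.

Step 1: cell (0,2)='T' (+5 fires, +2 burnt)
Step 2: cell (0,2)='T' (+7 fires, +5 burnt)
Step 3: cell (0,2)='T' (+9 fires, +7 burnt)
Step 4: cell (0,2)='F' (+4 fires, +9 burnt)
  -> target ignites at step 4
Step 5: cell (0,2)='.' (+1 fires, +4 burnt)
Step 6: cell (0,2)='.' (+0 fires, +1 burnt)
  fire out at step 6

4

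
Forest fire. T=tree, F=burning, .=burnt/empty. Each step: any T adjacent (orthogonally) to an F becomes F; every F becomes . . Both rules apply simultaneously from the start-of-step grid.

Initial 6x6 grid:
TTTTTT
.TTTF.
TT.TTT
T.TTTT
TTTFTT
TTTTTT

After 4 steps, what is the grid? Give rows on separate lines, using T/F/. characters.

Step 1: 7 trees catch fire, 2 burn out
  TTTTFT
  .TTF..
  TT.TFT
  T.TFTT
  TTF.FT
  TTTFTT
Step 2: 11 trees catch fire, 7 burn out
  TTTF.F
  .TF...
  TT.F.F
  T.F.FT
  TF...F
  TTF.FT
Step 3: 6 trees catch fire, 11 burn out
  TTF...
  .F....
  TT....
  T....F
  F.....
  TF...F
Step 4: 4 trees catch fire, 6 burn out
  TF....
  ......
  TF....
  F.....
  ......
  F.....

TF....
......
TF....
F.....
......
F.....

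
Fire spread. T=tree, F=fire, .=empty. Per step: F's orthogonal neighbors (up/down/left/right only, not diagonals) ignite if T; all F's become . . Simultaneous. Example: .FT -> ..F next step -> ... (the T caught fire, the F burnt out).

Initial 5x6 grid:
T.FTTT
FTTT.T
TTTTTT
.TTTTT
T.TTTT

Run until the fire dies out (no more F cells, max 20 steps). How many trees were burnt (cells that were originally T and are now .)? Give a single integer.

Answer: 23

Derivation:
Step 1: +5 fires, +2 burnt (F count now 5)
Step 2: +4 fires, +5 burnt (F count now 4)
Step 3: +4 fires, +4 burnt (F count now 4)
Step 4: +4 fires, +4 burnt (F count now 4)
Step 5: +3 fires, +4 burnt (F count now 3)
Step 6: +2 fires, +3 burnt (F count now 2)
Step 7: +1 fires, +2 burnt (F count now 1)
Step 8: +0 fires, +1 burnt (F count now 0)
Fire out after step 8
Initially T: 24, now '.': 29
Total burnt (originally-T cells now '.'): 23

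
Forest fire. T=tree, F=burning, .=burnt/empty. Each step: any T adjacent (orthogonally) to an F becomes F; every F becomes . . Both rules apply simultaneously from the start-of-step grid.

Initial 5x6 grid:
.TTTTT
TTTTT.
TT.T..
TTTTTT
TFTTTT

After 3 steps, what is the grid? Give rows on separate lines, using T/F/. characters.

Step 1: 3 trees catch fire, 1 burn out
  .TTTTT
  TTTTT.
  TT.T..
  TFTTTT
  F.FTTT
Step 2: 4 trees catch fire, 3 burn out
  .TTTTT
  TTTTT.
  TF.T..
  F.FTTT
  ...FTT
Step 3: 4 trees catch fire, 4 burn out
  .TTTTT
  TFTTT.
  F..T..
  ...FTT
  ....FT

.TTTTT
TFTTT.
F..T..
...FTT
....FT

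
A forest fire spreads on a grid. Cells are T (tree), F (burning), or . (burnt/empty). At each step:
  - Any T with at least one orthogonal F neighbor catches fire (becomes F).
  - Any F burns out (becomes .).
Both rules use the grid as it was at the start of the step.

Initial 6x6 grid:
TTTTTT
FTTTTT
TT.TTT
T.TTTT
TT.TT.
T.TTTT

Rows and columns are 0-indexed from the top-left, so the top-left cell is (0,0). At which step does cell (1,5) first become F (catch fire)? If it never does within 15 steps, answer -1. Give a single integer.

Step 1: cell (1,5)='T' (+3 fires, +1 burnt)
Step 2: cell (1,5)='T' (+4 fires, +3 burnt)
Step 3: cell (1,5)='T' (+3 fires, +4 burnt)
Step 4: cell (1,5)='T' (+5 fires, +3 burnt)
Step 5: cell (1,5)='F' (+4 fires, +5 burnt)
  -> target ignites at step 5
Step 6: cell (1,5)='.' (+5 fires, +4 burnt)
Step 7: cell (1,5)='.' (+3 fires, +5 burnt)
Step 8: cell (1,5)='.' (+2 fires, +3 burnt)
Step 9: cell (1,5)='.' (+1 fires, +2 burnt)
Step 10: cell (1,5)='.' (+0 fires, +1 burnt)
  fire out at step 10

5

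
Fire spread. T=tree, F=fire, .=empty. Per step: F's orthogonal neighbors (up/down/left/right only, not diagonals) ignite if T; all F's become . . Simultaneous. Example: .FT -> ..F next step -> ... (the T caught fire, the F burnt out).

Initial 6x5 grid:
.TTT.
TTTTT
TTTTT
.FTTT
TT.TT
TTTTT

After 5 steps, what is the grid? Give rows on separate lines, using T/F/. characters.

Step 1: 3 trees catch fire, 1 burn out
  .TTT.
  TTTTT
  TFTTT
  ..FTT
  TF.TT
  TTTTT
Step 2: 6 trees catch fire, 3 burn out
  .TTT.
  TFTTT
  F.FTT
  ...FT
  F..TT
  TFTTT
Step 3: 8 trees catch fire, 6 burn out
  .FTT.
  F.FTT
  ...FT
  ....F
  ...FT
  F.FTT
Step 4: 5 trees catch fire, 8 burn out
  ..FT.
  ...FT
  ....F
  .....
  ....F
  ...FT
Step 5: 3 trees catch fire, 5 burn out
  ...F.
  ....F
  .....
  .....
  .....
  ....F

...F.
....F
.....
.....
.....
....F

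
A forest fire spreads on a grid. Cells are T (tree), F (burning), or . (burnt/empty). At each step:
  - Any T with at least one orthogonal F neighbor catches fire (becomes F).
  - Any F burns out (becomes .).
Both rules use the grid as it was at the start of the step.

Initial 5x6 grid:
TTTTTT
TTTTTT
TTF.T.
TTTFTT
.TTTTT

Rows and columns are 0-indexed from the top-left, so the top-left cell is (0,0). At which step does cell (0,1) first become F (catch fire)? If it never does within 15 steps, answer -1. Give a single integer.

Step 1: cell (0,1)='T' (+5 fires, +2 burnt)
Step 2: cell (0,1)='T' (+9 fires, +5 burnt)
Step 3: cell (0,1)='F' (+7 fires, +9 burnt)
  -> target ignites at step 3
Step 4: cell (0,1)='.' (+3 fires, +7 burnt)
Step 5: cell (0,1)='.' (+1 fires, +3 burnt)
Step 6: cell (0,1)='.' (+0 fires, +1 burnt)
  fire out at step 6

3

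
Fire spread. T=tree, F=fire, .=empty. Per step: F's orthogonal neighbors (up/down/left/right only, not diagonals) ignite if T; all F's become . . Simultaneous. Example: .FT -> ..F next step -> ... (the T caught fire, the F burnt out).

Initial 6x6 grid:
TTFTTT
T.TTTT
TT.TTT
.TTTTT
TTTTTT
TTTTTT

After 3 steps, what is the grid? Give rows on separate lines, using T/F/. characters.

Step 1: 3 trees catch fire, 1 burn out
  TF.FTT
  T.FTTT
  TT.TTT
  .TTTTT
  TTTTTT
  TTTTTT
Step 2: 3 trees catch fire, 3 burn out
  F...FT
  T..FTT
  TT.TTT
  .TTTTT
  TTTTTT
  TTTTTT
Step 3: 4 trees catch fire, 3 burn out
  .....F
  F...FT
  TT.FTT
  .TTTTT
  TTTTTT
  TTTTTT

.....F
F...FT
TT.FTT
.TTTTT
TTTTTT
TTTTTT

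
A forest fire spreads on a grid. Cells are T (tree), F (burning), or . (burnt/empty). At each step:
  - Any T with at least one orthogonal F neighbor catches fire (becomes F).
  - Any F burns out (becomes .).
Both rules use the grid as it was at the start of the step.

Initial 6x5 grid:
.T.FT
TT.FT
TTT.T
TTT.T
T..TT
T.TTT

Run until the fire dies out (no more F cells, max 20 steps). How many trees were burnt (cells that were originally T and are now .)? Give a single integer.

Answer: 9

Derivation:
Step 1: +2 fires, +2 burnt (F count now 2)
Step 2: +1 fires, +2 burnt (F count now 1)
Step 3: +1 fires, +1 burnt (F count now 1)
Step 4: +1 fires, +1 burnt (F count now 1)
Step 5: +2 fires, +1 burnt (F count now 2)
Step 6: +1 fires, +2 burnt (F count now 1)
Step 7: +1 fires, +1 burnt (F count now 1)
Step 8: +0 fires, +1 burnt (F count now 0)
Fire out after step 8
Initially T: 20, now '.': 19
Total burnt (originally-T cells now '.'): 9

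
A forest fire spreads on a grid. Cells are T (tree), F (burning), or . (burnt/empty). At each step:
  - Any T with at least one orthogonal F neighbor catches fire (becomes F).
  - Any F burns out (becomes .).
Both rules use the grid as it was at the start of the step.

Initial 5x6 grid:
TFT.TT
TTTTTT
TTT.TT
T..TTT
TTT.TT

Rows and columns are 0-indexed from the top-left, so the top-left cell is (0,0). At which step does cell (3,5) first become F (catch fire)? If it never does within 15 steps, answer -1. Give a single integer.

Step 1: cell (3,5)='T' (+3 fires, +1 burnt)
Step 2: cell (3,5)='T' (+3 fires, +3 burnt)
Step 3: cell (3,5)='T' (+3 fires, +3 burnt)
Step 4: cell (3,5)='T' (+2 fires, +3 burnt)
Step 5: cell (3,5)='T' (+4 fires, +2 burnt)
Step 6: cell (3,5)='T' (+4 fires, +4 burnt)
Step 7: cell (3,5)='F' (+4 fires, +4 burnt)
  -> target ignites at step 7
Step 8: cell (3,5)='.' (+1 fires, +4 burnt)
Step 9: cell (3,5)='.' (+0 fires, +1 burnt)
  fire out at step 9

7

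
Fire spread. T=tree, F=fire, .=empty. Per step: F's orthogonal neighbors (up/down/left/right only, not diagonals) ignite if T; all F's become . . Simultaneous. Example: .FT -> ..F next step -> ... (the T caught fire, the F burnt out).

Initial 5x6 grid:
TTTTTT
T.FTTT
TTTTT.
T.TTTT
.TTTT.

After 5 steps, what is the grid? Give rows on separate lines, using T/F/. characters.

Step 1: 3 trees catch fire, 1 burn out
  TTFTTT
  T..FTT
  TTFTT.
  T.TTTT
  .TTTT.
Step 2: 6 trees catch fire, 3 burn out
  TF.FTT
  T...FT
  TF.FT.
  T.FTTT
  .TTTT.
Step 3: 7 trees catch fire, 6 burn out
  F...FT
  T....F
  F...F.
  T..FTT
  .TFTT.
Step 4: 6 trees catch fire, 7 burn out
  .....F
  F.....
  ......
  F...FT
  .F.FT.
Step 5: 2 trees catch fire, 6 burn out
  ......
  ......
  ......
  .....F
  ....F.

......
......
......
.....F
....F.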